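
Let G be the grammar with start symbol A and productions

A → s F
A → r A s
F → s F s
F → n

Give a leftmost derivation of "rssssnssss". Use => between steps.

A => rAs => rsFs => rssFss => rsssFsss => rssssFssss => rssssnssss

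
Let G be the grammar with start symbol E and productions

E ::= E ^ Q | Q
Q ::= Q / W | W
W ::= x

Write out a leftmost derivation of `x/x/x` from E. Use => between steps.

E => Q   [E ::= Q]
Q => Q/W   [Q ::= Q / W]
Q/W => Q/W/W   [Q ::= Q / W]
Q/W/W => W/W/W   [Q ::= W]
W/W/W => x/W/W   [W ::= x]
x/W/W => x/x/W   [W ::= x]
x/x/W => x/x/x   [W ::= x]

E=>Q=>Q/W=>Q/W/W=>W/W/W=>x/W/W=>x/x/W=>x/x/x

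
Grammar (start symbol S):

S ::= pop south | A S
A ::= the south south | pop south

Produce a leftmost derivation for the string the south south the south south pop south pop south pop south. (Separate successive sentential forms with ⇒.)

S ⇒ A S ⇒ the south south S ⇒ the south south A S ⇒ the south south the south south S ⇒ the south south the south south A S ⇒ the south south the south south pop south S ⇒ the south south the south south pop south A S ⇒ the south south the south south pop south pop south S ⇒ the south south the south south pop south pop south pop south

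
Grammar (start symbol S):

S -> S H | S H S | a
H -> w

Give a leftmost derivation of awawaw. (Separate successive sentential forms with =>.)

S => SH => SHSH => SHSHSH => aHSHSH => awSHSH => awaHSH => awawSH => awawaH => awawaw

S => SH   [S -> S H]
SH => SHSH   [S -> S H S]
SHSH => SHSHSH   [S -> S H S]
SHSHSH => aHSHSH   [S -> a]
aHSHSH => awSHSH   [H -> w]
awSHSH => awaHSH   [S -> a]
awaHSH => awawSH   [H -> w]
awawSH => awawaH   [S -> a]
awawaH => awawaw   [H -> w]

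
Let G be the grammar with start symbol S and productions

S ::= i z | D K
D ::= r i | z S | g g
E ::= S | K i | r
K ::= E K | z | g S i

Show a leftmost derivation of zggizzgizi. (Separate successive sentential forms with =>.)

S=>DK=>zSK=>zDKK=>zggKK=>zggEKK=>zggSKK=>zggizKK=>zggizzK=>zggizzgSi=>zggizzgizi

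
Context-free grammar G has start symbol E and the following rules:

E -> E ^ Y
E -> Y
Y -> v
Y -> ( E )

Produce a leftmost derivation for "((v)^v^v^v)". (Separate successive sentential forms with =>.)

E => Y   [E -> Y]
Y => (E)   [Y -> ( E )]
(E) => (E^Y)   [E -> E ^ Y]
(E^Y) => (E^Y^Y)   [E -> E ^ Y]
(E^Y^Y) => (E^Y^Y^Y)   [E -> E ^ Y]
(E^Y^Y^Y) => (Y^Y^Y^Y)   [E -> Y]
(Y^Y^Y^Y) => ((E)^Y^Y^Y)   [Y -> ( E )]
((E)^Y^Y^Y) => ((Y)^Y^Y^Y)   [E -> Y]
((Y)^Y^Y^Y) => ((v)^Y^Y^Y)   [Y -> v]
((v)^Y^Y^Y) => ((v)^v^Y^Y)   [Y -> v]
((v)^v^Y^Y) => ((v)^v^v^Y)   [Y -> v]
((v)^v^v^Y) => ((v)^v^v^v)   [Y -> v]

E => Y => (E) => (E^Y) => (E^Y^Y) => (E^Y^Y^Y) => (Y^Y^Y^Y) => ((E)^Y^Y^Y) => ((Y)^Y^Y^Y) => ((v)^Y^Y^Y) => ((v)^v^Y^Y) => ((v)^v^v^Y) => ((v)^v^v^v)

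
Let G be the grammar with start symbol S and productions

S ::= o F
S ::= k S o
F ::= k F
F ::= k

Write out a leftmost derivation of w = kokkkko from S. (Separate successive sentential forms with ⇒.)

S⇒kSo⇒koFo⇒kokFo⇒kokkFo⇒kokkkFo⇒kokkkko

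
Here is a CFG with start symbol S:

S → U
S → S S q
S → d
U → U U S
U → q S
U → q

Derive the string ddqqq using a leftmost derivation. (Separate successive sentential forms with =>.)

S => SSq   [S → S S q]
SSq => dSq   [S → d]
dSq => dSSqq   [S → S S q]
dSSqq => ddSqq   [S → d]
ddSqq => ddUqq   [S → U]
ddUqq => ddqqq   [U → q]

S=>SSq=>dSq=>dSSqq=>ddSqq=>ddUqq=>ddqqq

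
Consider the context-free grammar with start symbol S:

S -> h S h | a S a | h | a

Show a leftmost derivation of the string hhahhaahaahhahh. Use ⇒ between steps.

S ⇒ hSh   [S -> h S h]
hSh ⇒ hhShh   [S -> h S h]
hhShh ⇒ hhaSahh   [S -> a S a]
hhaSahh ⇒ hhahShahh   [S -> h S h]
hhahShahh ⇒ hhahhShhahh   [S -> h S h]
hhahhShhahh ⇒ hhahhaSahhahh   [S -> a S a]
hhahhaSahhahh ⇒ hhahhaaSaahhahh   [S -> a S a]
hhahhaaSaahhahh ⇒ hhahhaahaahhahh   [S -> h]

S ⇒ hSh ⇒ hhShh ⇒ hhaSahh ⇒ hhahShahh ⇒ hhahhShhahh ⇒ hhahhaSahhahh ⇒ hhahhaaSaahhahh ⇒ hhahhaahaahhahh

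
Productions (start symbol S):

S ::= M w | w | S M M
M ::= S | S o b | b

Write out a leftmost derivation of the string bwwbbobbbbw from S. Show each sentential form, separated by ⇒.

S ⇒ Mw   [S ::= M w]
Mw ⇒ Sw   [M ::= S]
Sw ⇒ SMMw   [S ::= S M M]
SMMw ⇒ SMMMMw   [S ::= S M M]
SMMMMw ⇒ MwMMMMw   [S ::= M w]
MwMMMMw ⇒ bwMMMMw   [M ::= b]
bwMMMMw ⇒ bwSobMMMw   [M ::= S o b]
bwSobMMMw ⇒ bwSMMobMMMw   [S ::= S M M]
bwSMMobMMMw ⇒ bwwMMobMMMw   [S ::= w]
bwwMMobMMMw ⇒ bwwbMobMMMw   [M ::= b]
bwwbMobMMMw ⇒ bwwbbobMMMw   [M ::= b]
bwwbbobMMMw ⇒ bwwbbobbMMw   [M ::= b]
bwwbbobbMMw ⇒ bwwbbobbbMw   [M ::= b]
bwwbbobbbMw ⇒ bwwbbobbbbw   [M ::= b]

S⇒Mw⇒Sw⇒SMMw⇒SMMMMw⇒MwMMMMw⇒bwMMMMw⇒bwSobMMMw⇒bwSMMobMMMw⇒bwwMMobMMMw⇒bwwbMobMMMw⇒bwwbbobMMMw⇒bwwbbobbMMw⇒bwwbbobbbMw⇒bwwbbobbbbw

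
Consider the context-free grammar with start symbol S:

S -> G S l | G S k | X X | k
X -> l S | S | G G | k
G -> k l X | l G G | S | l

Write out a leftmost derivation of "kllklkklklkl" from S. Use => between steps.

S=>GSl=>klXSl=>klGGSl=>klSGSl=>klGSkGSl=>kllSkGSl=>kllGSlkGSl=>kllklXSlkGSl=>kllklkSlkGSl=>kllklkklkGSl=>kllklkklklSl=>kllklkklklkl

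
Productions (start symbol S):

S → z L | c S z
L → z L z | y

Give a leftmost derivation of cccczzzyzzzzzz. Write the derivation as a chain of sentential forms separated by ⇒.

S ⇒ cSz   [S → c S z]
cSz ⇒ ccSzz   [S → c S z]
ccSzz ⇒ cccSzzz   [S → c S z]
cccSzzz ⇒ ccccSzzzz   [S → c S z]
ccccSzzzz ⇒ cccczLzzzz   [S → z L]
cccczLzzzz ⇒ cccczzLzzzzz   [L → z L z]
cccczzLzzzzz ⇒ cccczzzLzzzzzz   [L → z L z]
cccczzzLzzzzzz ⇒ cccczzzyzzzzzz   [L → y]

S ⇒ cSz ⇒ ccSzz ⇒ cccSzzz ⇒ ccccSzzzz ⇒ cccczLzzzz ⇒ cccczzLzzzzz ⇒ cccczzzLzzzzzz ⇒ cccczzzyzzzzzz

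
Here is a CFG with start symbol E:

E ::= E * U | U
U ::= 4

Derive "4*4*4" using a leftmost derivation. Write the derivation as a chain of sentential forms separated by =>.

E=>E*U=>E*U*U=>U*U*U=>4*U*U=>4*4*U=>4*4*4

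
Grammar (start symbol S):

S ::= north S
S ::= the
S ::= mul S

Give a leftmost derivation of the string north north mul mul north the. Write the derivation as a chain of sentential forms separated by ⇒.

S ⇒ north S ⇒ north north S ⇒ north north mul S ⇒ north north mul mul S ⇒ north north mul mul north S ⇒ north north mul mul north the

S ⇒ north S   [S ::= north S]
north S ⇒ north north S   [S ::= north S]
north north S ⇒ north north mul S   [S ::= mul S]
north north mul S ⇒ north north mul mul S   [S ::= mul S]
north north mul mul S ⇒ north north mul mul north S   [S ::= north S]
north north mul mul north S ⇒ north north mul mul north the   [S ::= the]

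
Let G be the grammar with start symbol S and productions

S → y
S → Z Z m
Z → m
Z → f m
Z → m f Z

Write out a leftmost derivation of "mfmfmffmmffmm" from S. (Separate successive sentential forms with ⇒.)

S⇒ZZm⇒mfZZm⇒mfmfZZm⇒mfmfmfZZm⇒mfmfmffmZm⇒mfmfmffmmfZm⇒mfmfmffmmffmm

S ⇒ ZZm   [S → Z Z m]
ZZm ⇒ mfZZm   [Z → m f Z]
mfZZm ⇒ mfmfZZm   [Z → m f Z]
mfmfZZm ⇒ mfmfmfZZm   [Z → m f Z]
mfmfmfZZm ⇒ mfmfmffmZm   [Z → f m]
mfmfmffmZm ⇒ mfmfmffmmfZm   [Z → m f Z]
mfmfmffmmfZm ⇒ mfmfmffmmffmm   [Z → f m]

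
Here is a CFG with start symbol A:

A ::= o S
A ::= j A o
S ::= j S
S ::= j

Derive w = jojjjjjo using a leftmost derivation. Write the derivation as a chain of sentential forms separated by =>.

A => jAo => joSo => jojSo => jojjSo => jojjjSo => jojjjjSo => jojjjjjo

A => jAo   [A ::= j A o]
jAo => joSo   [A ::= o S]
joSo => jojSo   [S ::= j S]
jojSo => jojjSo   [S ::= j S]
jojjSo => jojjjSo   [S ::= j S]
jojjjSo => jojjjjSo   [S ::= j S]
jojjjjSo => jojjjjjo   [S ::= j]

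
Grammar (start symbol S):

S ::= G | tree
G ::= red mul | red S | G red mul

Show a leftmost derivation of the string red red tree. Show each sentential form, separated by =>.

S => G => red S => red G => red red S => red red tree

S => G   [S ::= G]
G => red S   [G ::= red S]
red S => red G   [S ::= G]
red G => red red S   [G ::= red S]
red red S => red red tree   [S ::= tree]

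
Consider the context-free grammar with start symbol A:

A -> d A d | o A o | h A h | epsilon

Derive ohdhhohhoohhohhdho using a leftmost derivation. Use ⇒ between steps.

A⇒oAo⇒ohAho⇒ohdAdho⇒ohdhAhdho⇒ohdhhAhhdho⇒ohdhhoAohhdho⇒ohdhhohAhohhdho⇒ohdhhohhAhhohhdho⇒ohdhhohhoAohhohhdho⇒ohdhhohhoohhohhdho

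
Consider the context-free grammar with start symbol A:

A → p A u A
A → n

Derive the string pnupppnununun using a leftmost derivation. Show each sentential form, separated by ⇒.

A ⇒ pAuA ⇒ pnuA ⇒ pnupAuA ⇒ pnuppAuAuA ⇒ pnupppAuAuAuA ⇒ pnupppnuAuAuA ⇒ pnupppnunuAuA ⇒ pnupppnununuA ⇒ pnupppnununun

A ⇒ pAuA   [A → p A u A]
pAuA ⇒ pnuA   [A → n]
pnuA ⇒ pnupAuA   [A → p A u A]
pnupAuA ⇒ pnuppAuAuA   [A → p A u A]
pnuppAuAuA ⇒ pnupppAuAuAuA   [A → p A u A]
pnupppAuAuAuA ⇒ pnupppnuAuAuA   [A → n]
pnupppnuAuAuA ⇒ pnupppnunuAuA   [A → n]
pnupppnunuAuA ⇒ pnupppnununuA   [A → n]
pnupppnununuA ⇒ pnupppnununun   [A → n]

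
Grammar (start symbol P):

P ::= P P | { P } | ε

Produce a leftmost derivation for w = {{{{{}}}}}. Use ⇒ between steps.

P ⇒ PP   [P ::= P P]
PP ⇒ {P}P   [P ::= { P }]
{P}P ⇒ {{P}}P   [P ::= { P }]
{{P}}P ⇒ {{{P}}}P   [P ::= { P }]
{{{P}}}P ⇒ {{{{P}}}}P   [P ::= { P }]
{{{{P}}}}P ⇒ {{{{PP}}}}P   [P ::= P P]
{{{{PP}}}}P ⇒ {{{{{P}P}}}}P   [P ::= { P }]
{{{{{P}P}}}}P ⇒ {{{{{}P}}}}P   [P ::= ε]
{{{{{}P}}}}P ⇒ {{{{{}}}}}P   [P ::= ε]
{{{{{}}}}}P ⇒ {{{{{}}}}}   [P ::= ε]

P ⇒ PP ⇒ {P}P ⇒ {{P}}P ⇒ {{{P}}}P ⇒ {{{{P}}}}P ⇒ {{{{PP}}}}P ⇒ {{{{{P}P}}}}P ⇒ {{{{{}P}}}}P ⇒ {{{{{}}}}}P ⇒ {{{{{}}}}}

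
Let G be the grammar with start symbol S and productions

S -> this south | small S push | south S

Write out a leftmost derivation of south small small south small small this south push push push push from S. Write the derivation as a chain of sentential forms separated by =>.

S => south S   [S -> south S]
south S => south small S push   [S -> small S push]
south small S push => south small small S push push   [S -> small S push]
south small small S push push => south small small south S push push   [S -> south S]
south small small south S push push => south small small south small S push push push   [S -> small S push]
south small small south small S push push push => south small small south small small S push push push push   [S -> small S push]
south small small south small small S push push push push => south small small south small small this south push push push push   [S -> this south]

S => south S => south small S push => south small small S push push => south small small south S push push => south small small south small S push push push => south small small south small small S push push push push => south small small south small small this south push push push push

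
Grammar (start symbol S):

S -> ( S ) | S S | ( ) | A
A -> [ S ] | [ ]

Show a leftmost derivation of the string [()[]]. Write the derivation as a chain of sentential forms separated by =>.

S => A => [S] => [SS] => [()S] => [()A] => [()[]]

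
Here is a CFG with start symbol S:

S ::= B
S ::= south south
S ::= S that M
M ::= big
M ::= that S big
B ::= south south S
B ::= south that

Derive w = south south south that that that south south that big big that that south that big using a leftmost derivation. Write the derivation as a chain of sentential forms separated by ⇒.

S ⇒ B ⇒ south south S ⇒ south south S that M ⇒ south south S that M that M ⇒ south south B that M that M ⇒ south south south that that M that M ⇒ south south south that that that S big that M ⇒ south south south that that that S that M big that M ⇒ south south south that that that south south that M big that M ⇒ south south south that that that south south that big big that M ⇒ south south south that that that south south that big big that that S big ⇒ south south south that that that south south that big big that that B big ⇒ south south south that that that south south that big big that that south that big

S ⇒ B   [S ::= B]
B ⇒ south south S   [B ::= south south S]
south south S ⇒ south south S that M   [S ::= S that M]
south south S that M ⇒ south south S that M that M   [S ::= S that M]
south south S that M that M ⇒ south south B that M that M   [S ::= B]
south south B that M that M ⇒ south south south that that M that M   [B ::= south that]
south south south that that M that M ⇒ south south south that that that S big that M   [M ::= that S big]
south south south that that that S big that M ⇒ south south south that that that S that M big that M   [S ::= S that M]
south south south that that that S that M big that M ⇒ south south south that that that south south that M big that M   [S ::= south south]
south south south that that that south south that M big that M ⇒ south south south that that that south south that big big that M   [M ::= big]
south south south that that that south south that big big that M ⇒ south south south that that that south south that big big that that S big   [M ::= that S big]
south south south that that that south south that big big that that S big ⇒ south south south that that that south south that big big that that B big   [S ::= B]
south south south that that that south south that big big that that B big ⇒ south south south that that that south south that big big that that south that big   [B ::= south that]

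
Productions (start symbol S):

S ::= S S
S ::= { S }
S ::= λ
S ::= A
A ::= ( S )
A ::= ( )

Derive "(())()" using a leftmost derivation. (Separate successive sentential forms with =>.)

S => SS   [S ::= S S]
SS => AS   [S ::= A]
AS => (S)S   [A ::= ( S )]
(S)S => (A)S   [S ::= A]
(A)S => (())S   [A ::= ( )]
(())S => (())A   [S ::= A]
(())A => (())()   [A ::= ( )]

S => SS => AS => (S)S => (A)S => (())S => (())A => (())()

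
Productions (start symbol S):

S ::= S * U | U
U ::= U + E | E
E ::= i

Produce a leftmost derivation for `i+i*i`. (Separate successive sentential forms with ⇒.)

S ⇒ S*U   [S ::= S * U]
S*U ⇒ U*U   [S ::= U]
U*U ⇒ U+E*U   [U ::= U + E]
U+E*U ⇒ E+E*U   [U ::= E]
E+E*U ⇒ i+E*U   [E ::= i]
i+E*U ⇒ i+i*U   [E ::= i]
i+i*U ⇒ i+i*E   [U ::= E]
i+i*E ⇒ i+i*i   [E ::= i]

S ⇒ S*U ⇒ U*U ⇒ U+E*U ⇒ E+E*U ⇒ i+E*U ⇒ i+i*U ⇒ i+i*E ⇒ i+i*i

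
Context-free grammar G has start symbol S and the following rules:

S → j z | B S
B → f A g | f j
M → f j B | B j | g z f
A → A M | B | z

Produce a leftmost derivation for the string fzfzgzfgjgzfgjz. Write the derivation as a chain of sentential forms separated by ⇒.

S ⇒ BS   [S → B S]
BS ⇒ fAgS   [B → f A g]
fAgS ⇒ fAMgS   [A → A M]
fAMgS ⇒ fAMMgS   [A → A M]
fAMMgS ⇒ fzMMgS   [A → z]
fzMMgS ⇒ fzBjMgS   [M → B j]
fzBjMgS ⇒ fzfAgjMgS   [B → f A g]
fzfAgjMgS ⇒ fzfAMgjMgS   [A → A M]
fzfAMgjMgS ⇒ fzfzMgjMgS   [A → z]
fzfzMgjMgS ⇒ fzfzgzfgjMgS   [M → g z f]
fzfzgzfgjMgS ⇒ fzfzgzfgjgzfgS   [M → g z f]
fzfzgzfgjgzfgS ⇒ fzfzgzfgjgzfgjz   [S → j z]

S ⇒ BS ⇒ fAgS ⇒ fAMgS ⇒ fAMMgS ⇒ fzMMgS ⇒ fzBjMgS ⇒ fzfAgjMgS ⇒ fzfAMgjMgS ⇒ fzfzMgjMgS ⇒ fzfzgzfgjMgS ⇒ fzfzgzfgjgzfgS ⇒ fzfzgzfgjgzfgjz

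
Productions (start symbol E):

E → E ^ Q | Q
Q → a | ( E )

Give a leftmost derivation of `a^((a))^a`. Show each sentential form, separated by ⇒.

E ⇒ E^Q ⇒ E^Q^Q ⇒ Q^Q^Q ⇒ a^Q^Q ⇒ a^(E)^Q ⇒ a^(Q)^Q ⇒ a^((E))^Q ⇒ a^((Q))^Q ⇒ a^((a))^Q ⇒ a^((a))^a

E ⇒ E^Q   [E → E ^ Q]
E^Q ⇒ E^Q^Q   [E → E ^ Q]
E^Q^Q ⇒ Q^Q^Q   [E → Q]
Q^Q^Q ⇒ a^Q^Q   [Q → a]
a^Q^Q ⇒ a^(E)^Q   [Q → ( E )]
a^(E)^Q ⇒ a^(Q)^Q   [E → Q]
a^(Q)^Q ⇒ a^((E))^Q   [Q → ( E )]
a^((E))^Q ⇒ a^((Q))^Q   [E → Q]
a^((Q))^Q ⇒ a^((a))^Q   [Q → a]
a^((a))^Q ⇒ a^((a))^a   [Q → a]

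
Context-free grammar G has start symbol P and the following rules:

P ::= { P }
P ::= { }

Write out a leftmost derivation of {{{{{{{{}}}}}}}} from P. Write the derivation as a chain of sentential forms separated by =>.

P => {P}   [P ::= { P }]
{P} => {{P}}   [P ::= { P }]
{{P}} => {{{P}}}   [P ::= { P }]
{{{P}}} => {{{{P}}}}   [P ::= { P }]
{{{{P}}}} => {{{{{P}}}}}   [P ::= { P }]
{{{{{P}}}}} => {{{{{{P}}}}}}   [P ::= { P }]
{{{{{{P}}}}}} => {{{{{{{P}}}}}}}   [P ::= { P }]
{{{{{{{P}}}}}}} => {{{{{{{{}}}}}}}}   [P ::= { }]

P => {P} => {{P}} => {{{P}}} => {{{{P}}}} => {{{{{P}}}}} => {{{{{{P}}}}}} => {{{{{{{P}}}}}}} => {{{{{{{{}}}}}}}}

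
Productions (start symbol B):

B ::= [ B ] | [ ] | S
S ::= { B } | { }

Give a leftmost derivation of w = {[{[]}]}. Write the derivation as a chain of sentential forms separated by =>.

B => S => {B} => {[B]} => {[S]} => {[{B}]} => {[{[]}]}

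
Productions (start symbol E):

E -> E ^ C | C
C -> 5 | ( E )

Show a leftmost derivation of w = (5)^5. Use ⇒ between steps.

E ⇒ E^C ⇒ C^C ⇒ (E)^C ⇒ (C)^C ⇒ (5)^C ⇒ (5)^5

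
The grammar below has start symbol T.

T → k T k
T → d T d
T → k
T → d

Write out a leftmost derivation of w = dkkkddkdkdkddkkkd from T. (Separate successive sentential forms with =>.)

T => dTd   [T → d T d]
dTd => dkTkd   [T → k T k]
dkTkd => dkkTkkd   [T → k T k]
dkkTkkd => dkkkTkkkd   [T → k T k]
dkkkTkkkd => dkkkdTdkkkd   [T → d T d]
dkkkdTdkkkd => dkkkddTddkkkd   [T → d T d]
dkkkddTddkkkd => dkkkddkTkddkkkd   [T → k T k]
dkkkddkTkddkkkd => dkkkddkdTdkddkkkd   [T → d T d]
dkkkddkdTdkddkkkd => dkkkddkdkdkddkkkd   [T → k]

T=>dTd=>dkTkd=>dkkTkkd=>dkkkTkkkd=>dkkkdTdkkkd=>dkkkddTddkkkd=>dkkkddkTkddkkkd=>dkkkddkdTdkddkkkd=>dkkkddkdkdkddkkkd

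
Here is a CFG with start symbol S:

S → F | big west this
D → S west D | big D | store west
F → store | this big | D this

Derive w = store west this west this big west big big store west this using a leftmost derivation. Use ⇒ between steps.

S ⇒ F ⇒ D this ⇒ S west D this ⇒ F west D this ⇒ D this west D this ⇒ store west this west D this ⇒ store west this west S west D this ⇒ store west this west F west D this ⇒ store west this west this big west D this ⇒ store west this west this big west big D this ⇒ store west this west this big west big big D this ⇒ store west this west this big west big big store west this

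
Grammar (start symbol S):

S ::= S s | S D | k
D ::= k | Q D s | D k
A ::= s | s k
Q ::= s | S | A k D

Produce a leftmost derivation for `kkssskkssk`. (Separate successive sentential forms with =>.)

S => SD => SsD => SssD => SDssD => SDDssD => SsDDssD => SssDDssD => SsssDDssD => SDsssDDssD => kDsssDDssD => kksssDDssD => kkssskDssD => kkssskkssD => kkssskkssk

S => SD   [S ::= S D]
SD => SsD   [S ::= S s]
SsD => SssD   [S ::= S s]
SssD => SDssD   [S ::= S D]
SDssD => SDDssD   [S ::= S D]
SDDssD => SsDDssD   [S ::= S s]
SsDDssD => SssDDssD   [S ::= S s]
SssDDssD => SsssDDssD   [S ::= S s]
SsssDDssD => SDsssDDssD   [S ::= S D]
SDsssDDssD => kDsssDDssD   [S ::= k]
kDsssDDssD => kksssDDssD   [D ::= k]
kksssDDssD => kkssskDssD   [D ::= k]
kkssskDssD => kkssskkssD   [D ::= k]
kkssskkssD => kkssskkssk   [D ::= k]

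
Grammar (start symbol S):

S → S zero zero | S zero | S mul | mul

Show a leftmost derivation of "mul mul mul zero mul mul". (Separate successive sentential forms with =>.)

S => S mul => S mul mul => S zero mul mul => S mul zero mul mul => S mul mul zero mul mul => mul mul mul zero mul mul

S => S mul   [S → S mul]
S mul => S mul mul   [S → S mul]
S mul mul => S zero mul mul   [S → S zero]
S zero mul mul => S mul zero mul mul   [S → S mul]
S mul zero mul mul => S mul mul zero mul mul   [S → S mul]
S mul mul zero mul mul => mul mul mul zero mul mul   [S → mul]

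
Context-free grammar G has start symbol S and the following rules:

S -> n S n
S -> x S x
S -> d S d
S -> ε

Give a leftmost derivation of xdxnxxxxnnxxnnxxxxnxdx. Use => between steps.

S=>xSx=>xdSdx=>xdxSxdx=>xdxnSnxdx=>xdxnxSxnxdx=>xdxnxxSxxnxdx=>xdxnxxxSxxxnxdx=>xdxnxxxxSxxxxnxdx=>xdxnxxxxnSnxxxxnxdx=>xdxnxxxxnnSnnxxxxnxdx=>xdxnxxxxnnxSxnnxxxxnxdx=>xdxnxxxxnnxxnnxxxxnxdx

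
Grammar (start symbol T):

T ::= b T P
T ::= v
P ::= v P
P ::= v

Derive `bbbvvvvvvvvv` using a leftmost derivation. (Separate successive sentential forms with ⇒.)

T ⇒ bTP ⇒ bbTPP ⇒ bbbTPPP ⇒ bbbvPPP ⇒ bbbvvPP ⇒ bbbvvvPP ⇒ bbbvvvvPP ⇒ bbbvvvvvPP ⇒ bbbvvvvvvPP ⇒ bbbvvvvvvvP ⇒ bbbvvvvvvvvP ⇒ bbbvvvvvvvvv

T ⇒ bTP   [T ::= b T P]
bTP ⇒ bbTPP   [T ::= b T P]
bbTPP ⇒ bbbTPPP   [T ::= b T P]
bbbTPPP ⇒ bbbvPPP   [T ::= v]
bbbvPPP ⇒ bbbvvPP   [P ::= v]
bbbvvPP ⇒ bbbvvvPP   [P ::= v P]
bbbvvvPP ⇒ bbbvvvvPP   [P ::= v P]
bbbvvvvPP ⇒ bbbvvvvvPP   [P ::= v P]
bbbvvvvvPP ⇒ bbbvvvvvvPP   [P ::= v P]
bbbvvvvvvPP ⇒ bbbvvvvvvvP   [P ::= v]
bbbvvvvvvvP ⇒ bbbvvvvvvvvP   [P ::= v P]
bbbvvvvvvvvP ⇒ bbbvvvvvvvvv   [P ::= v]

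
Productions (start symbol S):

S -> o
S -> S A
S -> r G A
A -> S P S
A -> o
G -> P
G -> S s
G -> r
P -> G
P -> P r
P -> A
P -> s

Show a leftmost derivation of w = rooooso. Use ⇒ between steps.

S ⇒ rGA ⇒ rSsA ⇒ rSAsA ⇒ rSAAsA ⇒ rSAAAsA ⇒ roAAAsA ⇒ rooAAsA ⇒ roooAsA ⇒ roooosA ⇒ rooooso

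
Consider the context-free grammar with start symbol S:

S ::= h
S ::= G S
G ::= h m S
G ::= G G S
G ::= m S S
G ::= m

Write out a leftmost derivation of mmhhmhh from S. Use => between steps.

S => GS => GGSS => mSSGSS => mGSSGSS => mmSSGSS => mmhSGSS => mmhhGSS => mmhhmSS => mmhhmhS => mmhhmhh

S => GS   [S ::= G S]
GS => GGSS   [G ::= G G S]
GGSS => mSSGSS   [G ::= m S S]
mSSGSS => mGSSGSS   [S ::= G S]
mGSSGSS => mmSSGSS   [G ::= m]
mmSSGSS => mmhSGSS   [S ::= h]
mmhSGSS => mmhhGSS   [S ::= h]
mmhhGSS => mmhhmSS   [G ::= m]
mmhhmSS => mmhhmhS   [S ::= h]
mmhhmhS => mmhhmhh   [S ::= h]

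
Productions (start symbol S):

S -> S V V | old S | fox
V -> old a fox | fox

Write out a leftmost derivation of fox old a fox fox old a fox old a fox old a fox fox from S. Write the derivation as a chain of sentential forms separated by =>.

S => S V V   [S -> S V V]
S V V => S V V V V   [S -> S V V]
S V V V V => S V V V V V V   [S -> S V V]
S V V V V V V => fox V V V V V V   [S -> fox]
fox V V V V V V => fox old a fox V V V V V   [V -> old a fox]
fox old a fox V V V V V => fox old a fox fox V V V V   [V -> fox]
fox old a fox fox V V V V => fox old a fox fox old a fox V V V   [V -> old a fox]
fox old a fox fox old a fox V V V => fox old a fox fox old a fox old a fox V V   [V -> old a fox]
fox old a fox fox old a fox old a fox V V => fox old a fox fox old a fox old a fox old a fox V   [V -> old a fox]
fox old a fox fox old a fox old a fox old a fox V => fox old a fox fox old a fox old a fox old a fox fox   [V -> fox]

S => S V V => S V V V V => S V V V V V V => fox V V V V V V => fox old a fox V V V V V => fox old a fox fox V V V V => fox old a fox fox old a fox V V V => fox old a fox fox old a fox old a fox V V => fox old a fox fox old a fox old a fox old a fox V => fox old a fox fox old a fox old a fox old a fox fox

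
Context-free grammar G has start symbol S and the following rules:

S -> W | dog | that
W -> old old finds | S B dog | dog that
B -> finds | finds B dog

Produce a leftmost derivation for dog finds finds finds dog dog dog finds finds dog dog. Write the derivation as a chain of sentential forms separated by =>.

S => W   [S -> W]
W => S B dog   [W -> S B dog]
S B dog => W B dog   [S -> W]
W B dog => S B dog B dog   [W -> S B dog]
S B dog B dog => dog B dog B dog   [S -> dog]
dog B dog B dog => dog finds B dog dog B dog   [B -> finds B dog]
dog finds B dog dog B dog => dog finds finds B dog dog dog B dog   [B -> finds B dog]
dog finds finds B dog dog dog B dog => dog finds finds finds dog dog dog B dog   [B -> finds]
dog finds finds finds dog dog dog B dog => dog finds finds finds dog dog dog finds B dog dog   [B -> finds B dog]
dog finds finds finds dog dog dog finds B dog dog => dog finds finds finds dog dog dog finds finds dog dog   [B -> finds]

S => W => S B dog => W B dog => S B dog B dog => dog B dog B dog => dog finds B dog dog B dog => dog finds finds B dog dog dog B dog => dog finds finds finds dog dog dog B dog => dog finds finds finds dog dog dog finds B dog dog => dog finds finds finds dog dog dog finds finds dog dog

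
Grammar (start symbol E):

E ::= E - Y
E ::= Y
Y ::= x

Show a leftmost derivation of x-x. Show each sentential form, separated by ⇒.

E ⇒ E-Y ⇒ Y-Y ⇒ x-Y ⇒ x-x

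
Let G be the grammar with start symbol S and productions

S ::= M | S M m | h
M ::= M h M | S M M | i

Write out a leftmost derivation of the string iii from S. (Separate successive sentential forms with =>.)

S => M   [S ::= M]
M => SMM   [M ::= S M M]
SMM => MMM   [S ::= M]
MMM => iMM   [M ::= i]
iMM => iiM   [M ::= i]
iiM => iii   [M ::= i]

S => M => SMM => MMM => iMM => iiM => iii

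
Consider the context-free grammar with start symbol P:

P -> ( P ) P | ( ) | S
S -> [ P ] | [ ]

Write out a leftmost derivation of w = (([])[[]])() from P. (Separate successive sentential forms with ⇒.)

P⇒(P)P⇒((P)P)P⇒((S)P)P⇒(([])P)P⇒(([])S)P⇒(([])[P])P⇒(([])[S])P⇒(([])[[]])P⇒(([])[[]])()

P ⇒ (P)P   [P -> ( P ) P]
(P)P ⇒ ((P)P)P   [P -> ( P ) P]
((P)P)P ⇒ ((S)P)P   [P -> S]
((S)P)P ⇒ (([])P)P   [S -> [ ]]
(([])P)P ⇒ (([])S)P   [P -> S]
(([])S)P ⇒ (([])[P])P   [S -> [ P ]]
(([])[P])P ⇒ (([])[S])P   [P -> S]
(([])[S])P ⇒ (([])[[]])P   [S -> [ ]]
(([])[[]])P ⇒ (([])[[]])()   [P -> ( )]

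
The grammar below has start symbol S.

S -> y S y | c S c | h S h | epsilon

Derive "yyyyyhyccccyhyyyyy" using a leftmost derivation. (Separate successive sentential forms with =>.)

S => ySy   [S -> y S y]
ySy => yySyy   [S -> y S y]
yySyy => yyySyyy   [S -> y S y]
yyySyyy => yyyySyyyy   [S -> y S y]
yyyySyyyy => yyyyySyyyyy   [S -> y S y]
yyyyySyyyyy => yyyyyhShyyyyy   [S -> h S h]
yyyyyhShyyyyy => yyyyyhySyhyyyyy   [S -> y S y]
yyyyyhySyhyyyyy => yyyyyhycScyhyyyyy   [S -> c S c]
yyyyyhycScyhyyyyy => yyyyyhyccSccyhyyyyy   [S -> c S c]
yyyyyhyccSccyhyyyyy => yyyyyhyccccyhyyyyy   [S -> epsilon]

S => ySy => yySyy => yyySyyy => yyyySyyyy => yyyyySyyyyy => yyyyyhShyyyyy => yyyyyhySyhyyyyy => yyyyyhycScyhyyyyy => yyyyyhyccSccyhyyyyy => yyyyyhyccccyhyyyyy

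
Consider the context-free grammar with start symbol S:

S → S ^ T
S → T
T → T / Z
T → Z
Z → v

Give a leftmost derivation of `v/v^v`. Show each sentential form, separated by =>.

S => S^T => T^T => T/Z^T => Z/Z^T => v/Z^T => v/v^T => v/v^Z => v/v^v

S => S^T   [S → S ^ T]
S^T => T^T   [S → T]
T^T => T/Z^T   [T → T / Z]
T/Z^T => Z/Z^T   [T → Z]
Z/Z^T => v/Z^T   [Z → v]
v/Z^T => v/v^T   [Z → v]
v/v^T => v/v^Z   [T → Z]
v/v^Z => v/v^v   [Z → v]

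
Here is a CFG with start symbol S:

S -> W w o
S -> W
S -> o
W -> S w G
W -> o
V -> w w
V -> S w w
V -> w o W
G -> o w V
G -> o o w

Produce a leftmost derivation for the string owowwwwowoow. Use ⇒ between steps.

S ⇒ W   [S -> W]
W ⇒ SwG   [W -> S w G]
SwG ⇒ WwowG   [S -> W w o]
WwowG ⇒ SwGwowG   [W -> S w G]
SwGwowG ⇒ WwGwowG   [S -> W]
WwGwowG ⇒ owGwowG   [W -> o]
owGwowG ⇒ owowVwowG   [G -> o w V]
owowVwowG ⇒ owowwwwowG   [V -> w w]
owowwwwowG ⇒ owowwwwowoow   [G -> o o w]

S ⇒ W ⇒ SwG ⇒ WwowG ⇒ SwGwowG ⇒ WwGwowG ⇒ owGwowG ⇒ owowVwowG ⇒ owowwwwowG ⇒ owowwwwowoow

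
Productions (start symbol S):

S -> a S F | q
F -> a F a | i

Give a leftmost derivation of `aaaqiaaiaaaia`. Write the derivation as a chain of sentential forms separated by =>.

S => aSF => aaSFF => aaaSFFF => aaaqFFF => aaaqiFF => aaaqiaFaF => aaaqiaaFaaF => aaaqiaaiaaF => aaaqiaaiaaaFa => aaaqiaaiaaaia

S => aSF   [S -> a S F]
aSF => aaSFF   [S -> a S F]
aaSFF => aaaSFFF   [S -> a S F]
aaaSFFF => aaaqFFF   [S -> q]
aaaqFFF => aaaqiFF   [F -> i]
aaaqiFF => aaaqiaFaF   [F -> a F a]
aaaqiaFaF => aaaqiaaFaaF   [F -> a F a]
aaaqiaaFaaF => aaaqiaaiaaF   [F -> i]
aaaqiaaiaaF => aaaqiaaiaaaFa   [F -> a F a]
aaaqiaaiaaaFa => aaaqiaaiaaaia   [F -> i]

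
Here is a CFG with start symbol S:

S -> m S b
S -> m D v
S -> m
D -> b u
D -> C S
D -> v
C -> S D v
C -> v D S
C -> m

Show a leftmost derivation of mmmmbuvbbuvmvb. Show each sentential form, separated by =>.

S => mSb => mmDvb => mmCSvb => mmSDvSvb => mmmSbDvSvb => mmmmDvbDvSvb => mmmmbuvbDvSvb => mmmmbuvbbuvSvb => mmmmbuvbbuvmvb

S => mSb   [S -> m S b]
mSb => mmDvb   [S -> m D v]
mmDvb => mmCSvb   [D -> C S]
mmCSvb => mmSDvSvb   [C -> S D v]
mmSDvSvb => mmmSbDvSvb   [S -> m S b]
mmmSbDvSvb => mmmmDvbDvSvb   [S -> m D v]
mmmmDvbDvSvb => mmmmbuvbDvSvb   [D -> b u]
mmmmbuvbDvSvb => mmmmbuvbbuvSvb   [D -> b u]
mmmmbuvbbuvSvb => mmmmbuvbbuvmvb   [S -> m]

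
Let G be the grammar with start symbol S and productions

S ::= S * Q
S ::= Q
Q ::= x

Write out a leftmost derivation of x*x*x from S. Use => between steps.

S => S*Q   [S ::= S * Q]
S*Q => S*Q*Q   [S ::= S * Q]
S*Q*Q => Q*Q*Q   [S ::= Q]
Q*Q*Q => x*Q*Q   [Q ::= x]
x*Q*Q => x*x*Q   [Q ::= x]
x*x*Q => x*x*x   [Q ::= x]

S=>S*Q=>S*Q*Q=>Q*Q*Q=>x*Q*Q=>x*x*Q=>x*x*x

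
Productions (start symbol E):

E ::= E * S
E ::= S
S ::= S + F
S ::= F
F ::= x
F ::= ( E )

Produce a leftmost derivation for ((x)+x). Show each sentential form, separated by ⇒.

E ⇒ S   [E ::= S]
S ⇒ F   [S ::= F]
F ⇒ (E)   [F ::= ( E )]
(E) ⇒ (S)   [E ::= S]
(S) ⇒ (S+F)   [S ::= S + F]
(S+F) ⇒ (F+F)   [S ::= F]
(F+F) ⇒ ((E)+F)   [F ::= ( E )]
((E)+F) ⇒ ((S)+F)   [E ::= S]
((S)+F) ⇒ ((F)+F)   [S ::= F]
((F)+F) ⇒ ((x)+F)   [F ::= x]
((x)+F) ⇒ ((x)+x)   [F ::= x]

E ⇒ S ⇒ F ⇒ (E) ⇒ (S) ⇒ (S+F) ⇒ (F+F) ⇒ ((E)+F) ⇒ ((S)+F) ⇒ ((F)+F) ⇒ ((x)+F) ⇒ ((x)+x)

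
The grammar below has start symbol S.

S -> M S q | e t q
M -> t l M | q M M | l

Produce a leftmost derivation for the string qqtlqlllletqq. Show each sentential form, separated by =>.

S => MSq   [S -> M S q]
MSq => qMMSq   [M -> q M M]
qMMSq => qqMMMSq   [M -> q M M]
qqMMMSq => qqtlMMMSq   [M -> t l M]
qqtlMMMSq => qqtlqMMMMSq   [M -> q M M]
qqtlqMMMMSq => qqtlqlMMMSq   [M -> l]
qqtlqlMMMSq => qqtlqllMMSq   [M -> l]
qqtlqllMMSq => qqtlqlllMSq   [M -> l]
qqtlqlllMSq => qqtlqllllSq   [M -> l]
qqtlqllllSq => qqtlqlllletqq   [S -> e t q]

S=>MSq=>qMMSq=>qqMMMSq=>qqtlMMMSq=>qqtlqMMMMSq=>qqtlqlMMMSq=>qqtlqllMMSq=>qqtlqlllMSq=>qqtlqllllSq=>qqtlqlllletqq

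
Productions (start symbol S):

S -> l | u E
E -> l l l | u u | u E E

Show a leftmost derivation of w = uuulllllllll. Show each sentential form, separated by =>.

S=>uE=>uuEE=>uuuEEE=>uuulllEE=>uuullllllE=>uuulllllllll

S => uE   [S -> u E]
uE => uuEE   [E -> u E E]
uuEE => uuuEEE   [E -> u E E]
uuuEEE => uuulllEE   [E -> l l l]
uuulllEE => uuullllllE   [E -> l l l]
uuullllllE => uuulllllllll   [E -> l l l]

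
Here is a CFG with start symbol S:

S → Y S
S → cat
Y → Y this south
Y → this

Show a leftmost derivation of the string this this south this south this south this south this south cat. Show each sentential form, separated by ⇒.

S ⇒ Y S   [S → Y S]
Y S ⇒ Y this south S   [Y → Y this south]
Y this south S ⇒ Y this south this south S   [Y → Y this south]
Y this south this south S ⇒ Y this south this south this south S   [Y → Y this south]
Y this south this south this south S ⇒ Y this south this south this south this south S   [Y → Y this south]
Y this south this south this south this south S ⇒ Y this south this south this south this south this south S   [Y → Y this south]
Y this south this south this south this south this south S ⇒ this this south this south this south this south this south S   [Y → this]
this this south this south this south this south this south S ⇒ this this south this south this south this south this south cat   [S → cat]

S ⇒ Y S ⇒ Y this south S ⇒ Y this south this south S ⇒ Y this south this south this south S ⇒ Y this south this south this south this south S ⇒ Y this south this south this south this south this south S ⇒ this this south this south this south this south this south S ⇒ this this south this south this south this south this south cat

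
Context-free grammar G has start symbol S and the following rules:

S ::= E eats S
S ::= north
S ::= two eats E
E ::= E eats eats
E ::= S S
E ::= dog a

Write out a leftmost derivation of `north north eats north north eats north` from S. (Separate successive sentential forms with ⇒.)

S ⇒ E eats S   [S ::= E eats S]
E eats S ⇒ S S eats S   [E ::= S S]
S S eats S ⇒ E eats S S eats S   [S ::= E eats S]
E eats S S eats S ⇒ S S eats S S eats S   [E ::= S S]
S S eats S S eats S ⇒ north S eats S S eats S   [S ::= north]
north S eats S S eats S ⇒ north north eats S S eats S   [S ::= north]
north north eats S S eats S ⇒ north north eats north S eats S   [S ::= north]
north north eats north S eats S ⇒ north north eats north north eats S   [S ::= north]
north north eats north north eats S ⇒ north north eats north north eats north   [S ::= north]

S ⇒ E eats S ⇒ S S eats S ⇒ E eats S S eats S ⇒ S S eats S S eats S ⇒ north S eats S S eats S ⇒ north north eats S S eats S ⇒ north north eats north S eats S ⇒ north north eats north north eats S ⇒ north north eats north north eats north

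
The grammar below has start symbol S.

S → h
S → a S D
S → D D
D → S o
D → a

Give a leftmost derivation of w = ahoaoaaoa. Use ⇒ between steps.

S ⇒ DD ⇒ SoD ⇒ aSDoD ⇒ aDDDoD ⇒ aSoDDoD ⇒ aDDoDDoD ⇒ aSoDoDDoD ⇒ ahoDoDDoD ⇒ ahoaoDDoD ⇒ ahoaoaDoD ⇒ ahoaoaaoD ⇒ ahoaoaaoa

S ⇒ DD   [S → D D]
DD ⇒ SoD   [D → S o]
SoD ⇒ aSDoD   [S → a S D]
aSDoD ⇒ aDDDoD   [S → D D]
aDDDoD ⇒ aSoDDoD   [D → S o]
aSoDDoD ⇒ aDDoDDoD   [S → D D]
aDDoDDoD ⇒ aSoDoDDoD   [D → S o]
aSoDoDDoD ⇒ ahoDoDDoD   [S → h]
ahoDoDDoD ⇒ ahoaoDDoD   [D → a]
ahoaoDDoD ⇒ ahoaoaDoD   [D → a]
ahoaoaDoD ⇒ ahoaoaaoD   [D → a]
ahoaoaaoD ⇒ ahoaoaaoa   [D → a]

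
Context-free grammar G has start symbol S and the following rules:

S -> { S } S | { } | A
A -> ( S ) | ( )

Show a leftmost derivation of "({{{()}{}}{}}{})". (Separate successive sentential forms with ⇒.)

S ⇒ A ⇒ (S) ⇒ ({S}S) ⇒ ({{S}S}S) ⇒ ({{{S}S}S}S) ⇒ ({{{A}S}S}S) ⇒ ({{{()}S}S}S) ⇒ ({{{()}{}}S}S) ⇒ ({{{()}{}}{}}S) ⇒ ({{{()}{}}{}}{})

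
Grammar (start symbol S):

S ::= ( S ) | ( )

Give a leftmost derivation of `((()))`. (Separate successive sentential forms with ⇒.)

S ⇒ (S) ⇒ ((S)) ⇒ ((()))

S ⇒ (S)   [S ::= ( S )]
(S) ⇒ ((S))   [S ::= ( S )]
((S)) ⇒ ((()))   [S ::= ( )]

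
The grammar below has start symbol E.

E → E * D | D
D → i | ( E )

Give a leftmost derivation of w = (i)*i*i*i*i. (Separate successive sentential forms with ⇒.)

E ⇒ E*D ⇒ E*D*D ⇒ E*D*D*D ⇒ E*D*D*D*D ⇒ D*D*D*D*D ⇒ (E)*D*D*D*D ⇒ (D)*D*D*D*D ⇒ (i)*D*D*D*D ⇒ (i)*i*D*D*D ⇒ (i)*i*i*D*D ⇒ (i)*i*i*i*D ⇒ (i)*i*i*i*i

E ⇒ E*D   [E → E * D]
E*D ⇒ E*D*D   [E → E * D]
E*D*D ⇒ E*D*D*D   [E → E * D]
E*D*D*D ⇒ E*D*D*D*D   [E → E * D]
E*D*D*D*D ⇒ D*D*D*D*D   [E → D]
D*D*D*D*D ⇒ (E)*D*D*D*D   [D → ( E )]
(E)*D*D*D*D ⇒ (D)*D*D*D*D   [E → D]
(D)*D*D*D*D ⇒ (i)*D*D*D*D   [D → i]
(i)*D*D*D*D ⇒ (i)*i*D*D*D   [D → i]
(i)*i*D*D*D ⇒ (i)*i*i*D*D   [D → i]
(i)*i*i*D*D ⇒ (i)*i*i*i*D   [D → i]
(i)*i*i*i*D ⇒ (i)*i*i*i*i   [D → i]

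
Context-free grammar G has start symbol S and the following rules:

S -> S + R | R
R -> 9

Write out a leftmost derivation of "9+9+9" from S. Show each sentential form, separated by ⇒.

S⇒S+R⇒S+R+R⇒R+R+R⇒9+R+R⇒9+9+R⇒9+9+9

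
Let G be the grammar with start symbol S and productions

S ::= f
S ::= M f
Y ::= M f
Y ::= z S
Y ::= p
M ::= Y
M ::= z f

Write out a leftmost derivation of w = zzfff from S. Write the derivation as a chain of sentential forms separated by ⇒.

S ⇒ Mf ⇒ Yf ⇒ zSf ⇒ zMff ⇒ zYff ⇒ zzSff ⇒ zzfff

S ⇒ Mf   [S ::= M f]
Mf ⇒ Yf   [M ::= Y]
Yf ⇒ zSf   [Y ::= z S]
zSf ⇒ zMff   [S ::= M f]
zMff ⇒ zYff   [M ::= Y]
zYff ⇒ zzSff   [Y ::= z S]
zzSff ⇒ zzfff   [S ::= f]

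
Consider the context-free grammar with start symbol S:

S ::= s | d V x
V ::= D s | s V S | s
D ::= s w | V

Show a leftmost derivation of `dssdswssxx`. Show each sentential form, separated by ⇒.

S⇒dVx⇒dsVSx⇒dssSx⇒dssdVxx⇒dssdDsxx⇒dssdVsxx⇒dssdDssxx⇒dssdswssxx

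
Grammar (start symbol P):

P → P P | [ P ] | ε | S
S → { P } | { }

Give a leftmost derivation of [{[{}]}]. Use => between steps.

P => PP   [P → P P]
PP => [P]P   [P → [ P ]]
[P]P => [S]P   [P → S]
[S]P => [{P}]P   [S → { P }]
[{P}]P => [{PP}]P   [P → P P]
[{PP}]P => [{[P]P}]P   [P → [ P ]]
[{[P]P}]P => [{[S]P}]P   [P → S]
[{[S]P}]P => [{[{}]P}]P   [S → { }]
[{[{}]P}]P => [{[{}]}]P   [P → ε]
[{[{}]}]P => [{[{}]}]   [P → ε]

P => PP => [P]P => [S]P => [{P}]P => [{PP}]P => [{[P]P}]P => [{[S]P}]P => [{[{}]P}]P => [{[{}]}]P => [{[{}]}]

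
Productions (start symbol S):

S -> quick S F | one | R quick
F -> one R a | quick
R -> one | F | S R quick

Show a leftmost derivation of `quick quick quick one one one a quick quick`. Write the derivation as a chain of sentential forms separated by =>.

S => quick S F => quick quick S F F => quick quick quick S F F F => quick quick quick one F F F => quick quick quick one one R a F F => quick quick quick one one one a F F => quick quick quick one one one a quick F => quick quick quick one one one a quick quick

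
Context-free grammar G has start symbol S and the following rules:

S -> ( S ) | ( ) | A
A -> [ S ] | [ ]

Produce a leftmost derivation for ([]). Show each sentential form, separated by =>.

S=>(S)=>(A)=>([])

S => (S)   [S -> ( S )]
(S) => (A)   [S -> A]
(A) => ([])   [A -> [ ]]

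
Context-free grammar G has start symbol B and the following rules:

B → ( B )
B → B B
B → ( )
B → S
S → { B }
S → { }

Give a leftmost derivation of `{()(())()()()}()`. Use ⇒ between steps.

B ⇒ BB ⇒ SB ⇒ {B}B ⇒ {BB}B ⇒ {()B}B ⇒ {()BB}B ⇒ {()BBB}B ⇒ {()BBBB}B ⇒ {()(B)BBB}B ⇒ {()(())BBB}B ⇒ {()(())()BB}B ⇒ {()(())()()B}B ⇒ {()(())()()()}B ⇒ {()(())()()()}()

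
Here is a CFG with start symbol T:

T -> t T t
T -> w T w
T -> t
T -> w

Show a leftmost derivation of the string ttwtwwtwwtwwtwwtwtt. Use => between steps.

T => tTt   [T -> t T t]
tTt => ttTtt   [T -> t T t]
ttTtt => ttwTwtt   [T -> w T w]
ttwTwtt => ttwtTtwtt   [T -> t T t]
ttwtTtwtt => ttwtwTwtwtt   [T -> w T w]
ttwtwTwtwtt => ttwtwwTwwtwtt   [T -> w T w]
ttwtwwTwwtwtt => ttwtwwtTtwwtwtt   [T -> t T t]
ttwtwwtTtwwtwtt => ttwtwwtwTwtwwtwtt   [T -> w T w]
ttwtwwtwTwtwwtwtt => ttwtwwtwwTwwtwwtwtt   [T -> w T w]
ttwtwwtwwTwwtwwtwtt => ttwtwwtwwtwwtwwtwtt   [T -> t]

T=>tTt=>ttTtt=>ttwTwtt=>ttwtTtwtt=>ttwtwTwtwtt=>ttwtwwTwwtwtt=>ttwtwwtTtwwtwtt=>ttwtwwtwTwtwwtwtt=>ttwtwwtwwTwwtwwtwtt=>ttwtwwtwwtwwtwwtwtt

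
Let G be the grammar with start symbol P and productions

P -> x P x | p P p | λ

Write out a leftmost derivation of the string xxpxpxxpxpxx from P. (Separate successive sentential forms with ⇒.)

P⇒xPx⇒xxPxx⇒xxpPpxx⇒xxpxPxpxx⇒xxpxpPpxpxx⇒xxpxpxPxpxpxx⇒xxpxpxxpxpxx

P ⇒ xPx   [P -> x P x]
xPx ⇒ xxPxx   [P -> x P x]
xxPxx ⇒ xxpPpxx   [P -> p P p]
xxpPpxx ⇒ xxpxPxpxx   [P -> x P x]
xxpxPxpxx ⇒ xxpxpPpxpxx   [P -> p P p]
xxpxpPpxpxx ⇒ xxpxpxPxpxpxx   [P -> x P x]
xxpxpxPxpxpxx ⇒ xxpxpxxpxpxx   [P -> λ]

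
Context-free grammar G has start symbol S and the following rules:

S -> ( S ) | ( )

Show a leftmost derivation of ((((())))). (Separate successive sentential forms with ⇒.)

S⇒(S)⇒((S))⇒(((S)))⇒((((S))))⇒((((()))))

S ⇒ (S)   [S -> ( S )]
(S) ⇒ ((S))   [S -> ( S )]
((S)) ⇒ (((S)))   [S -> ( S )]
(((S))) ⇒ ((((S))))   [S -> ( S )]
((((S)))) ⇒ ((((()))))   [S -> ( )]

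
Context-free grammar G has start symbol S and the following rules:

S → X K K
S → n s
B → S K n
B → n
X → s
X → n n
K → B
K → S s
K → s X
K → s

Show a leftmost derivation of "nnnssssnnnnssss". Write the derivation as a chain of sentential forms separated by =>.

S => XKK => nnKK => nnSsK => nnnssK => nnnssSs => nnnssXKKs => nnnsssKKs => nnnssssXKs => nnnssssnnKs => nnnssssnnSss => nnnssssnnXKKss => nnnssssnnnnKKss => nnnssssnnnnsKss => nnnssssnnnnssss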